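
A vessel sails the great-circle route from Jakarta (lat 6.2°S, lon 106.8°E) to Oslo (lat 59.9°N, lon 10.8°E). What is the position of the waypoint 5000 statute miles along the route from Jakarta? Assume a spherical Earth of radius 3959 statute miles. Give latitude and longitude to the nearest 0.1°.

≈ lat 51.8°N, lon 55.9°E

From cos δ = sin φ₁ sin φ₂ + cos φ₁ cos φ₂ cos Δλ, the central angle is δ ≈ 1.717 rad (98.4°). The total great-circle distance is δ·R ≈ 1.717 × 3959 ≈ 6797 mi, so the target fraction is f = 5000/6797 ≈ 0.736.
Interpolate at f ≈ 0.736 with slerp weights a = sin((1−f)δ)/sin δ ≈ 0.443, b = sin(fδ)/sin δ ≈ 0.963.
p = a·p₁ + b·p₂ ≈ (0.347, 0.512, 0.785); φ = arcsin(p_z) ≈ 51.77°, λ = atan2(p_y, p_x) ≈ 55.88°.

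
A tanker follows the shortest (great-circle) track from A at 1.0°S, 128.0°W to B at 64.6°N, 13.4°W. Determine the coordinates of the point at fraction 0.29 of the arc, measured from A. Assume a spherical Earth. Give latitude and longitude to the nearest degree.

≈ 26°N, 116°W

Convert each endpoint to a unit vector on the sphere (x = cos φ cos λ, y = cos φ sin λ, z = sin φ).
The central angle between the endpoints is δ = arccos(p₁·p₂) ≈ 1.766 rad (101.2°).
Interpolate at f = 0.29 with slerp weights a = sin((1−f)δ)/sin δ ≈ 0.969, b = sin(fδ)/sin δ ≈ 0.500.
p = a·p₁ + b·p₂ ≈ (-0.388, -0.813, 0.434); φ = arcsin(p_z) ≈ 25.75°, λ = atan2(p_y, p_x) ≈ -115.51°.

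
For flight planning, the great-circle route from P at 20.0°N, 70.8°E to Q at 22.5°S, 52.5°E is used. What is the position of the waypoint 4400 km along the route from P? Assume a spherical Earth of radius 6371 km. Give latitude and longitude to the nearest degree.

Write both endpoints as unit vectors p₁, p₂ with components (cos φ cos λ, cos φ sin λ, sin φ).
The central angle between the endpoints is δ = arccos(p₁·p₂) ≈ 0.805 rad (46.1°). The total great-circle distance is δ·R ≈ 0.805 × 6371 ≈ 5126 km, so the target fraction is f = 4400/5126 ≈ 0.858.
Interpolate at f ≈ 0.858 with slerp weights a = sin((1−f)δ)/sin δ ≈ 0.158, b = sin(fδ)/sin δ ≈ 0.884.
p = a·p₁ + b·p₂ ≈ (0.546, 0.788, -0.284); φ = arcsin(p_z) ≈ -16.52°, λ = atan2(p_y, p_x) ≈ 55.28°.

≈ 17°S, 55°E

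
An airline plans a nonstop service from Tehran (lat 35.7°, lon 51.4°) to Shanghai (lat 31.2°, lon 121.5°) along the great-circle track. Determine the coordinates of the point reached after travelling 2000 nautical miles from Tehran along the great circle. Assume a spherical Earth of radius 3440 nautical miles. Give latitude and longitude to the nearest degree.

≈ lat 38°, lon 93°

From cos δ = sin φ₁ sin φ₂ + cos φ₁ cos φ₂ cos Δλ, the central angle is δ ≈ 1.002 rad (57.4°). The total great-circle distance is δ·R ≈ 1.002 × 3440 ≈ 3446 nmi, so the target fraction is f = 2000/3446 ≈ 0.580.
Interpolate at f ≈ 0.580 with slerp weights a = sin((1−f)δ)/sin δ ≈ 0.485, b = sin(fδ)/sin δ ≈ 0.652.
p = a·p₁ + b·p₂ ≈ (-0.046, 0.783, 0.620); φ = arcsin(p_z) ≈ 38.35°, λ = atan2(p_y, p_x) ≈ 93.35°.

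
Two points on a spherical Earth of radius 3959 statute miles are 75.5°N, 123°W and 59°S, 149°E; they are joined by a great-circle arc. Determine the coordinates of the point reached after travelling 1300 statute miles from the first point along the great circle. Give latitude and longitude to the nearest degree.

≈ 62°N, 162°W

From cos δ = sin φ₁ sin φ₂ + cos φ₁ cos φ₂ cos Δλ, the central angle is δ ≈ 2.542 rad (145.6°). The total great-circle distance is δ·R ≈ 2.542 × 3959 ≈ 10062 mi, so the target fraction is f = 1300/10062 ≈ 0.129.
Interpolate at f ≈ 0.129 with slerp weights a = sin((1−f)δ)/sin δ ≈ 1.418, b = sin(fδ)/sin δ ≈ 0.571.
p = a·p₁ + b·p₂ ≈ (-0.446, -0.146, 0.883); φ = arcsin(p_z) ≈ 62.04°, λ = atan2(p_y, p_x) ≈ -161.83°.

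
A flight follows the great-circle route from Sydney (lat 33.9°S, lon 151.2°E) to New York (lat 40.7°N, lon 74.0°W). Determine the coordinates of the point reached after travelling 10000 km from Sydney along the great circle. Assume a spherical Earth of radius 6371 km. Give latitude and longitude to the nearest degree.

≈ lat 20°N, lon 133°W

From cos δ = sin φ₁ sin φ₂ + cos φ₁ cos φ₂ cos Δλ, the central angle is δ ≈ 2.510 rad (143.8°). The total great-circle distance is δ·R ≈ 2.510 × 6371 ≈ 15991 km, so the target fraction is f = 10000/15991 ≈ 0.625.
Interpolate at f ≈ 0.625 with slerp weights a = sin((1−f)δ)/sin δ ≈ 1.368, b = sin(fδ)/sin δ ≈ 1.694.
p = a·p₁ + b·p₂ ≈ (-0.641, -0.687, 0.341); φ = arcsin(p_z) ≈ 19.96°, λ = atan2(p_y, p_x) ≈ -133.02°.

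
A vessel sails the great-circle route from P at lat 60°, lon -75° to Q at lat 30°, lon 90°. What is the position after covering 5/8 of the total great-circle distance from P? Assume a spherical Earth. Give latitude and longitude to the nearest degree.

≈ lat 63°, lon 81°

Write both endpoints as unit vectors p₁, p₂ with components (cos φ cos λ, cos φ sin λ, sin φ).
The central angle between the endpoints is δ = arccos(p₁·p₂) ≈ 1.556 rad (89.2°).
Interpolate at f = 5/8 with slerp weights a = sin((1−f)δ)/sin δ ≈ 0.551, b = sin(fδ)/sin δ ≈ 0.826.
p = a·p₁ + b·p₂ ≈ (0.071, 0.450, 0.890); φ = arcsin(p_z) ≈ 62.92°, λ = atan2(p_y, p_x) ≈ 80.99°.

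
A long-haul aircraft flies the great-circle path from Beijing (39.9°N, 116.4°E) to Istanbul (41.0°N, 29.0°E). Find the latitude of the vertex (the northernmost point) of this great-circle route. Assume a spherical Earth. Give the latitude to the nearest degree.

≈ 50°N

The great circle lies in the plane with unit normal n̂ = (p₁ × p₂)/|p₁ × p₂|.
Here n̂_z ≈ -0.647; the vertex latitude is φ_max = arccos|n̂_z| ≈ 49.7°.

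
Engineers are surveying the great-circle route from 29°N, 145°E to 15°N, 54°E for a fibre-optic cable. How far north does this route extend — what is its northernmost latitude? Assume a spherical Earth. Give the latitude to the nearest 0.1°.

The great circle lies in the plane with unit normal n̂ = (p₁ × p₂)/|p₁ × p₂|.
Here n̂_z ≈ -0.850; the vertex latitude is φ_max = arccos|n̂_z| ≈ 31.8°.
Check via Clairaut: cos φ_max = |cos φ₁| · sin C = cos(29.0°)·sin(76.3°) ≈ 0.850, again giving ≈ 31.8°.

≈ 31.8°N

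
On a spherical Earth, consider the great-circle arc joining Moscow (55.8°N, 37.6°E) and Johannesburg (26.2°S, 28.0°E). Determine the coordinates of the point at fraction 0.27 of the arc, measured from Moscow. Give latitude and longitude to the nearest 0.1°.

≈ 33.7°N, 33.7°E

Convert each endpoint to a unit vector on the sphere (x = cos φ cos λ, y = cos φ sin λ, z = sin φ).
The central angle between the endpoints is δ = arccos(p₁·p₂) ≈ 1.438 rad (82.4°).
Interpolate at f = 0.27 with slerp weights a = sin((1−f)δ)/sin δ ≈ 0.875, b = sin(fδ)/sin δ ≈ 0.382.
p = a·p₁ + b·p₂ ≈ (0.692, 0.461, 0.555); φ = arcsin(p_z) ≈ 33.72°, λ = atan2(p_y, p_x) ≈ 33.66°.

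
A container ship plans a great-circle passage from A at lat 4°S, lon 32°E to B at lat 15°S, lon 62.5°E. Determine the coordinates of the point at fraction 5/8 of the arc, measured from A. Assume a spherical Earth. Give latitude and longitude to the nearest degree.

≈ lat 11°S, lon 51°E

The haversine formula gives a central angle δ ≈ 0.558 rad (32.0°) between the endpoints.
Interpolate at f = 5/8 with slerp weights a = sin((1−f)δ)/sin δ ≈ 0.392, b = sin(fδ)/sin δ ≈ 0.645.
p = a·p₁ + b·p₂ ≈ (0.620, 0.760, -0.194); φ = arcsin(p_z) ≈ -11.21°, λ = atan2(p_y, p_x) ≈ 50.82°.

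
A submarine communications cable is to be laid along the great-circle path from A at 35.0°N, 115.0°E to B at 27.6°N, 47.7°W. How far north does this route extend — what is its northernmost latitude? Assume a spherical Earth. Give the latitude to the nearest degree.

≈ 76°N

The great circle lies in the plane with unit normal n̂ = (p₁ × p₂)/|p₁ × p₂|.
Here n̂_z ≈ -0.239; the vertex latitude is φ_max = arccos|n̂_z| ≈ 76.2°.
Check via Clairaut: cos φ_max = |cos φ₁| · sin C = cos(35.0°)·sin(16.9°) ≈ 0.239, again giving ≈ 76.2°.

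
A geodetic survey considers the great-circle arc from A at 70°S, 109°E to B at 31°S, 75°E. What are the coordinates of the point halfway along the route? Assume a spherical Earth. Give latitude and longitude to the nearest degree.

Convert each endpoint to a unit vector on the sphere (x = cos φ cos λ, y = cos φ sin λ, z = sin φ).
The central angle between the endpoints is δ = arccos(p₁·p₂) ≈ 0.757 rad (43.4°).
Interpolate at f = 1/2 with slerp weights a = sin((1−f)δ)/sin δ ≈ 0.538, b = sin(fδ)/sin δ ≈ 0.538.
p = a·p₁ + b·p₂ ≈ (0.059, 0.620, -0.783); φ = arcsin(p_z) ≈ -51.51°, λ = atan2(p_y, p_x) ≈ 84.52°.

≈ 52°S, 85°E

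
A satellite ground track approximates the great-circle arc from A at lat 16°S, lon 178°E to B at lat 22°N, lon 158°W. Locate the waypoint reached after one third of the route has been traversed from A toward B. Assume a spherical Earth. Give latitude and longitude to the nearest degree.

From cos δ = sin φ₁ sin φ₂ + cos φ₁ cos φ₂ cos Δλ, the central angle is δ ≈ 0.780 rad (44.7°).
Interpolate at f = 1/3 with slerp weights a = sin((1−f)δ)/sin δ ≈ 0.707, b = sin(fδ)/sin δ ≈ 0.366.
p = a·p₁ + b·p₂ ≈ (-0.993, -0.103, -0.058); φ = arcsin(p_z) ≈ -3.31°, λ = atan2(p_y, p_x) ≈ -174.06°.

≈ lat 3°S, lon 174°W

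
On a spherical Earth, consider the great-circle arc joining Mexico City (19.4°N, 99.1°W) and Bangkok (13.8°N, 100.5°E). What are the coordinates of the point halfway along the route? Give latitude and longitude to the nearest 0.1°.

≈ 60.2°N, 175.9°E

Convert each endpoint to a unit vector on the sphere (x = cos φ cos λ, y = cos φ sin λ, z = sin φ).
The central angle between the endpoints is δ = arccos(p₁·p₂) ≈ 2.471 rad (141.6°).
Interpolate at f = 1/2 with slerp weights a = sin((1−f)δ)/sin δ ≈ 1.520, b = sin(fδ)/sin δ ≈ 1.520.
p = a·p₁ + b·p₂ ≈ (-0.496, 0.036, 0.868); φ = arcsin(p_z) ≈ 60.19°, λ = atan2(p_y, p_x) ≈ 175.88°.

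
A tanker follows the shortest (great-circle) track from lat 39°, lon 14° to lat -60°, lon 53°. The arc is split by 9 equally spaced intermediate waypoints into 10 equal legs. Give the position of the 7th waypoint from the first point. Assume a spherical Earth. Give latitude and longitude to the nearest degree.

Convert each endpoint to a unit vector on the sphere (x = cos φ cos λ, y = cos φ sin λ, z = sin φ).
The central angle between the endpoints is δ = arccos(p₁·p₂) ≈ 1.816 rad (104.1°).
Interpolate at f = 7/10 with slerp weights a = sin((1−f)δ)/sin δ ≈ 0.534, b = sin(fδ)/sin δ ≈ 0.985.
p = a·p₁ + b·p₂ ≈ (0.699, 0.494, -0.517); φ = arcsin(p_z) ≈ -31.12°, λ = atan2(p_y, p_x) ≈ 35.23°.

≈ lat -31°, lon 35°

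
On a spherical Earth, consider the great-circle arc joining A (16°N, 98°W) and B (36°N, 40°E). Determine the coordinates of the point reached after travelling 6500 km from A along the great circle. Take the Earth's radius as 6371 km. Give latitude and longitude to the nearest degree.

≈ (53°N, 40°W)

Write both endpoints as unit vectors p₁, p₂ with components (cos φ cos λ, cos φ sin λ, sin φ).
The central angle between the endpoints is δ = arccos(p₁·p₂) ≈ 2.000 rad (114.6°). The total great-circle distance is δ·R ≈ 2.000 × 6371 ≈ 12740 km, so the target fraction is f = 6500/12740 ≈ 0.510.
Interpolate at f ≈ 0.510 with slerp weights a = sin((1−f)δ)/sin δ ≈ 0.913, b = sin(fδ)/sin δ ≈ 0.937.
p = a·p₁ + b·p₂ ≈ (0.459, -0.382, 0.802); φ = arcsin(p_z) ≈ 53.37°, λ = atan2(p_y, p_x) ≈ -39.77°.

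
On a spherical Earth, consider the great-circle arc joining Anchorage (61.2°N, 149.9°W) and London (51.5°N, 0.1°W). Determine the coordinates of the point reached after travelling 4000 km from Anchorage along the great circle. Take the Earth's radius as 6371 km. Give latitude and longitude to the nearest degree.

Write both endpoints as unit vectors p₁, p₂ with components (cos φ cos λ, cos φ sin λ, sin φ).
The central angle between the endpoints is δ = arccos(p₁·p₂) ≈ 1.130 rad (64.7°). The total great-circle distance is δ·R ≈ 1.130 × 6371 ≈ 7200 km, so the target fraction is f = 4000/7200 ≈ 0.556.
Interpolate at f ≈ 0.556 with slerp weights a = sin((1−f)δ)/sin δ ≈ 0.532, b = sin(fδ)/sin δ ≈ 0.649.
p = a·p₁ + b·p₂ ≈ (0.182, -0.129, 0.975); φ = arcsin(p_z) ≈ 77.08°, λ = atan2(p_y, p_x) ≈ -35.32°.

≈ (77°N, 35°W)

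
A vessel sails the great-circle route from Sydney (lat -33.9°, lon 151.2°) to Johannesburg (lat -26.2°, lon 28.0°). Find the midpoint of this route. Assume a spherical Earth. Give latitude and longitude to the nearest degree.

≈ lat -51°, lon 85°

Write both endpoints as unit vectors p₁, p₂ with components (cos φ cos λ, cos φ sin λ, sin φ).
The central angle between the endpoints is δ = arccos(p₁·p₂) ≈ 1.733 rad (99.3°).
Interpolate at f = 1/2 with slerp weights a = sin((1−f)δ)/sin δ ≈ 0.772, b = sin(fδ)/sin δ ≈ 0.772.
p = a·p₁ + b·p₂ ≈ (0.050, 0.634, -0.772); φ = arcsin(p_z) ≈ -50.50°, λ = atan2(p_y, p_x) ≈ 85.48°.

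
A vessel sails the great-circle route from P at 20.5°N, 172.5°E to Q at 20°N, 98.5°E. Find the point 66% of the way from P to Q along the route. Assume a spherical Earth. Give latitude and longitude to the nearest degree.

≈ 24°N, 123°E

Write both endpoints as unit vectors p₁, p₂ with components (cos φ cos λ, cos φ sin λ, sin φ).
The central angle between the endpoints is δ = arccos(p₁·p₂) ≈ 1.200 rad (68.8°).
Interpolate at f = 0.66 with slerp weights a = sin((1−f)δ)/sin δ ≈ 0.426, b = sin(fδ)/sin δ ≈ 0.764.
p = a·p₁ + b·p₂ ≈ (-0.501, 0.762, 0.410); φ = arcsin(p_z) ≈ 24.22°, λ = atan2(p_y, p_x) ≈ 123.35°.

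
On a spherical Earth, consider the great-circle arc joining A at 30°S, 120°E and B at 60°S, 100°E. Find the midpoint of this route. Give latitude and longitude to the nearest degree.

From cos δ = sin φ₁ sin φ₂ + cos φ₁ cos φ₂ cos Δλ, the central angle is δ ≈ 0.574 rad (32.9°).
Interpolate at f = 1/2 with slerp weights a = sin((1−f)δ)/sin δ ≈ 0.521, b = sin(fδ)/sin δ ≈ 0.521.
p = a·p₁ + b·p₂ ≈ (-0.271, 0.648, -0.712); φ = arcsin(p_z) ≈ -45.41°, λ = atan2(p_y, p_x) ≈ 112.71°.

≈ 45°S, 113°E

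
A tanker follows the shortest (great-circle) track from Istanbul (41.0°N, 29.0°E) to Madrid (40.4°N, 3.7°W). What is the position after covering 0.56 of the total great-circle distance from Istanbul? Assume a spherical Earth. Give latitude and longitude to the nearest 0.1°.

≈ 41.8°N, 10.6°E

Write both endpoints as unit vectors p₁, p₂ with components (cos φ cos λ, cos φ sin λ, sin φ).
The central angle between the endpoints is δ = arccos(p₁·p₂) ≈ 0.430 rad (24.7°).
Interpolate at f = 0.56 with slerp weights a = sin((1−f)δ)/sin δ ≈ 0.451, b = sin(fδ)/sin δ ≈ 0.572.
p = a·p₁ + b·p₂ ≈ (0.733, 0.137, 0.667); φ = arcsin(p_z) ≈ 41.82°, λ = atan2(p_y, p_x) ≈ 10.59°.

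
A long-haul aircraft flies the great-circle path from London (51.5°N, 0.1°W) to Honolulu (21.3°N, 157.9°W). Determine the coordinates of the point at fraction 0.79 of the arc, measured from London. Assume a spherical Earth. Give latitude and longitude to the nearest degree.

≈ 42°N, 151°W

Write both endpoints as unit vectors p₁, p₂ with components (cos φ cos λ, cos φ sin λ, sin φ).
The central angle between the endpoints is δ = arccos(p₁·p₂) ≈ 1.826 rad (104.6°).
Interpolate at f = 0.79 with slerp weights a = sin((1−f)δ)/sin δ ≈ 0.387, b = sin(fδ)/sin δ ≈ 1.025.
p = a·p₁ + b·p₂ ≈ (-0.644, -0.360, 0.675); φ = arcsin(p_z) ≈ 42.46°, λ = atan2(p_y, p_x) ≈ -150.82°.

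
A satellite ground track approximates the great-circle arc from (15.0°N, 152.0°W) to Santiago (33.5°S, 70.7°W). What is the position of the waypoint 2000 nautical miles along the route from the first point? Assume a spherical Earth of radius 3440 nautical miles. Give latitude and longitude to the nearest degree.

≈ (5°S, 125°W)

Convert each endpoint to a unit vector on the sphere (x = cos φ cos λ, y = cos φ sin λ, z = sin φ).
The central angle between the endpoints is δ = arccos(p₁·p₂) ≈ 1.592 rad (91.2°). The total great-circle distance is δ·R ≈ 1.592 × 3440 ≈ 5476 nmi, so the target fraction is f = 2000/5476 ≈ 0.365.
Interpolate at f ≈ 0.365 with slerp weights a = sin((1−f)δ)/sin δ ≈ 0.847, b = sin(fδ)/sin δ ≈ 0.549.
p = a·p₁ + b·p₂ ≈ (-0.571, -0.817, -0.084); φ = arcsin(p_z) ≈ -4.81°, λ = atan2(p_y, p_x) ≈ -124.97°.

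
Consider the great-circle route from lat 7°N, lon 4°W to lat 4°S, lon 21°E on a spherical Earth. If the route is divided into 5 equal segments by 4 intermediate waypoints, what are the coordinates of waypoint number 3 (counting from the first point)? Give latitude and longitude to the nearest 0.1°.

≈ lat 0.4°N, lon 11.0°E

From cos δ = sin φ₁ sin φ₂ + cos φ₁ cos φ₂ cos Δλ, the central angle is δ ≈ 0.476 rad (27.3°).
Interpolate at f = 3/5 with slerp weights a = sin((1−f)δ)/sin δ ≈ 0.413, b = sin(fδ)/sin δ ≈ 0.615.
p = a·p₁ + b·p₂ ≈ (0.982, 0.191, 0.007); φ = arcsin(p_z) ≈ 0.43°, λ = atan2(p_y, p_x) ≈ 11.02°.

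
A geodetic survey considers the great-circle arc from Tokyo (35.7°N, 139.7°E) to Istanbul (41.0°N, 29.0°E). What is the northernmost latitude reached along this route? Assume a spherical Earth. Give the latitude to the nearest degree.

≈ 54°N

The great circle lies in the plane with unit normal n̂ = (p₁ × p₂)/|p₁ × p₂|.
Here n̂_z ≈ -0.581; the vertex latitude is φ_max = arccos|n̂_z| ≈ 54.5°.
Check via Clairaut: cos φ_max = |cos φ₁| · sin C = cos(35.7°)·sin(45.7°) ≈ 0.581, again giving ≈ 54.5°.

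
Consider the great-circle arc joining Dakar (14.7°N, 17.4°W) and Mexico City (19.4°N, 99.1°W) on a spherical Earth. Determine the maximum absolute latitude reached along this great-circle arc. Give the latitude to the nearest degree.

≈ 22°N

The great circle lies in the plane with unit normal n̂ = (p₁ × p₂)/|p₁ × p₂|.
Here n̂_z ≈ -0.925; the vertex latitude is φ_max = arccos|n̂_z| ≈ 22.4°.
Check via Clairaut: cos φ_max = |cos φ₁| · sin C = cos(14.7°)·sin(72.9°) ≈ 0.925, again giving ≈ 22.4°.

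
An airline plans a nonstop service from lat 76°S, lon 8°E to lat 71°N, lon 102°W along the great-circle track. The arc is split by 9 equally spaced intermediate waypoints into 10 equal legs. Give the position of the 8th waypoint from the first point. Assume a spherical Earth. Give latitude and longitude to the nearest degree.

≈ lat 42°N, lon 72°W

Write both endpoints as unit vectors p₁, p₂ with components (cos φ cos λ, cos φ sin λ, sin φ).
The central angle between the endpoints is δ = arccos(p₁·p₂) ≈ 2.806 rad (160.8°).
Interpolate at f = 8/10 with slerp weights a = sin((1−f)δ)/sin δ ≈ 1.618, b = sin(fδ)/sin δ ≈ 2.375.
p = a·p₁ + b·p₂ ≈ (0.227, -0.702, 0.675); φ = arcsin(p_z) ≈ 42.47°, λ = atan2(p_y, p_x) ≈ -72.08°.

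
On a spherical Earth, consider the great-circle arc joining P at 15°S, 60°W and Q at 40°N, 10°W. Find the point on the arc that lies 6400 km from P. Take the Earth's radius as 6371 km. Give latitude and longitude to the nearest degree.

Write both endpoints as unit vectors p₁, p₂ with components (cos φ cos λ, cos φ sin λ, sin φ).
The central angle between the endpoints is δ = arccos(p₁·p₂) ≈ 1.256 rad (72.0°). The total great-circle distance is δ·R ≈ 1.256 × 6371 ≈ 8004 km, so the target fraction is f = 6400/8004 ≈ 0.800.
Interpolate at f ≈ 0.800 with slerp weights a = sin((1−f)δ)/sin δ ≈ 0.262, b = sin(fδ)/sin δ ≈ 0.887.
p = a·p₁ + b·p₂ ≈ (0.796, -0.337, 0.503); φ = arcsin(p_z) ≈ 30.17°, λ = atan2(p_y, p_x) ≈ -22.96°.

≈ 30°N, 23°W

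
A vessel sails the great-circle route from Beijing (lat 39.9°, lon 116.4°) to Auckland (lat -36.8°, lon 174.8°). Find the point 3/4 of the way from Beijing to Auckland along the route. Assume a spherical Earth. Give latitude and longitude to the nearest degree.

Write both endpoints as unit vectors p₁, p₂ with components (cos φ cos λ, cos φ sin λ, sin φ).
The central angle between the endpoints is δ = arccos(p₁·p₂) ≈ 1.633 rad (93.6°).
Interpolate at f = 3/4 with slerp weights a = sin((1−f)δ)/sin δ ≈ 0.398, b = sin(fδ)/sin δ ≈ 0.943.
p = a·p₁ + b·p₂ ≈ (-0.887, 0.342, -0.309); φ = arcsin(p_z) ≈ -18.03°, λ = atan2(p_y, p_x) ≈ 158.94°.

≈ lat -18°, lon 159°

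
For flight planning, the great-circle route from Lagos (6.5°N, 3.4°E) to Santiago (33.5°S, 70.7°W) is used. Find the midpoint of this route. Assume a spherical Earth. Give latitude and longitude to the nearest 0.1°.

≈ (16.7°S, 29.9°W)

The haversine formula gives a central angle δ ≈ 1.406 rad (80.5°) between the endpoints.
Interpolate at f = 1/2 with slerp weights a = sin((1−f)δ)/sin δ ≈ 0.655, b = sin(fδ)/sin δ ≈ 0.655.
p = a·p₁ + b·p₂ ≈ (0.831, -0.477, -0.287); φ = arcsin(p_z) ≈ -16.71°, λ = atan2(p_y, p_x) ≈ -29.88°.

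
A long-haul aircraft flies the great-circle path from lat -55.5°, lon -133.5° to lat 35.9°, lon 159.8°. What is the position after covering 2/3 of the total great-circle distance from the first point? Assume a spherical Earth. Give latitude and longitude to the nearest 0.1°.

≈ lat 4.5°, lon 178.5°

Convert each endpoint to a unit vector on the sphere (x = cos φ cos λ, y = cos φ sin λ, z = sin φ).
The central angle between the endpoints is δ = arccos(p₁·p₂) ≈ 1.877 rad (107.6°).
Interpolate at f = 2/3 with slerp weights a = sin((1−f)δ)/sin δ ≈ 0.614, b = sin(fδ)/sin δ ≈ 0.996.
p = a·p₁ + b·p₂ ≈ (-0.997, 0.026, 0.078); φ = arcsin(p_z) ≈ 4.45°, λ = atan2(p_y, p_x) ≈ 178.50°.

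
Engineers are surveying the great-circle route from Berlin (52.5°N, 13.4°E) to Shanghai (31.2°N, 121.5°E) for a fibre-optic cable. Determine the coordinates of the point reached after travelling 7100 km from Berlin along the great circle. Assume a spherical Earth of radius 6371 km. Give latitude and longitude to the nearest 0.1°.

≈ 40.3°N, 112.3°E

From cos δ = sin φ₁ sin φ₂ + cos φ₁ cos φ₂ cos Δλ, the central angle is δ ≈ 1.319 rad (75.6°). The total great-circle distance is δ·R ≈ 1.319 × 6371 ≈ 8403 km, so the target fraction is f = 7100/8403 ≈ 0.845.
Interpolate at f ≈ 0.845 with slerp weights a = sin((1−f)δ)/sin δ ≈ 0.210, b = sin(fδ)/sin δ ≈ 0.927.
p = a·p₁ + b·p₂ ≈ (-0.290, 0.706, 0.647); φ = arcsin(p_z) ≈ 40.28°, λ = atan2(p_y, p_x) ≈ 112.35°.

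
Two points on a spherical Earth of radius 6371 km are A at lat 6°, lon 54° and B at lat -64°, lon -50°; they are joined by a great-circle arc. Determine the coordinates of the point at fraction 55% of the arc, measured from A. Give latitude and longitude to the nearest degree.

Convert each endpoint to a unit vector on the sphere (x = cos φ cos λ, y = cos φ sin λ, z = sin φ).
The central angle between the endpoints is δ = arccos(p₁·p₂) ≈ 1.772 rad (101.5°).
Interpolate at f = 0.55 with slerp weights a = sin((1−f)δ)/sin δ ≈ 0.730, b = sin(fδ)/sin δ ≈ 0.844.
p = a·p₁ + b·p₂ ≈ (0.665, 0.304, -0.683); φ = arcsin(p_z) ≈ -43.04°, λ = atan2(p_y, p_x) ≈ 24.57°.

≈ lat -43°, lon 25°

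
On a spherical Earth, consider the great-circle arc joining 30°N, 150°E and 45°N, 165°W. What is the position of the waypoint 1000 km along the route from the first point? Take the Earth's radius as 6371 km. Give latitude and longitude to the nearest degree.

≈ 35°N, 159°E

Convert each endpoint to a unit vector on the sphere (x = cos φ cos λ, y = cos φ sin λ, z = sin φ).
The central angle between the endpoints is δ = arccos(p₁·p₂) ≈ 0.666 rad (38.1°). The total great-circle distance is δ·R ≈ 0.666 × 6371 ≈ 4240 km, so the target fraction is f = 1000/4240 ≈ 0.236.
Interpolate at f ≈ 0.236 with slerp weights a = sin((1−f)δ)/sin δ ≈ 0.789, b = sin(fδ)/sin δ ≈ 0.253.
p = a·p₁ + b·p₂ ≈ (-0.764, 0.295, 0.573); φ = arcsin(p_z) ≈ 34.98°, λ = atan2(p_y, p_x) ≈ 158.89°.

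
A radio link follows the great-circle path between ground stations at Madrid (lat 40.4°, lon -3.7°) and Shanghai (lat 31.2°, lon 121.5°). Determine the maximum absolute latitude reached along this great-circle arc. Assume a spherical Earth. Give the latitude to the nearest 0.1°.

≈ 57.8°

The great circle lies in the plane with unit normal n̂ = (p₁ × p₂)/|p₁ × p₂|.
Here n̂_z ≈ +0.533; the vertex latitude is φ_max = arccos|n̂_z| ≈ 57.8°.
Check via Clairaut: cos φ_max = |cos φ₁| · sin C = cos(40.4°)·sin(44.4°) ≈ 0.533, again giving ≈ 57.8°.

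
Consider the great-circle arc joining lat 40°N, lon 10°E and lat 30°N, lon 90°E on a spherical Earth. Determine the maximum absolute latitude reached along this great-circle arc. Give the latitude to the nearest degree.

The great circle lies in the plane with unit normal n̂ = (p₁ × p₂)/|p₁ × p₂|.
Here n̂_z ≈ +0.726; the vertex latitude is φ_max = arccos|n̂_z| ≈ 43.4°.

≈ 43°N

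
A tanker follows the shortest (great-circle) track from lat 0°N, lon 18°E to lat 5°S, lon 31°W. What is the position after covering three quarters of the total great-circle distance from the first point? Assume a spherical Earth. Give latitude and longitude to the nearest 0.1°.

≈ lat 4.0°S, lon 18.7°W

From cos δ = sin φ₁ sin φ₂ + cos φ₁ cos φ₂ cos Δλ, the central angle is δ ≈ 0.859 rad (49.2°).
Interpolate at f = 3/4 with slerp weights a = sin((1−f)δ)/sin δ ≈ 0.281, b = sin(fδ)/sin δ ≈ 0.793.
p = a·p₁ + b·p₂ ≈ (0.945, -0.320, -0.069); φ = arcsin(p_z) ≈ -3.96°, λ = atan2(p_y, p_x) ≈ -18.71°.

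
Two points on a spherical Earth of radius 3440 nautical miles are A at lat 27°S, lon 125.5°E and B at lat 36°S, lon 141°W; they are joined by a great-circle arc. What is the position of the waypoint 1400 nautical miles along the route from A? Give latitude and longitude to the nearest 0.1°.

≈ lat 37.9°S, lon 150.1°E

Write both endpoints as unit vectors p₁, p₂ with components (cos φ cos λ, cos φ sin λ, sin φ).
The central angle between the endpoints is δ = arccos(p₁·p₂) ≈ 1.346 rad (77.1°). The total great-circle distance is δ·R ≈ 1.346 × 3440 ≈ 4630 nmi, so the target fraction is f = 1400/4630 ≈ 0.302.
Interpolate at f ≈ 0.302 with slerp weights a = sin((1−f)δ)/sin δ ≈ 0.828, b = sin(fδ)/sin δ ≈ 0.406.
p = a·p₁ + b·p₂ ≈ (-0.684, 0.394, -0.614); φ = arcsin(p_z) ≈ -37.92°, λ = atan2(p_y, p_x) ≈ 150.06°.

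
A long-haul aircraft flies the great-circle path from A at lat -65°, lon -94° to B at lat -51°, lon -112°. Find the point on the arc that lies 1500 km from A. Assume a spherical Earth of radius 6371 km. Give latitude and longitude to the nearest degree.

Write both endpoints as unit vectors p₁, p₂ with components (cos φ cos λ, cos φ sin λ, sin φ).
The central angle between the endpoints is δ = arccos(p₁·p₂) ≈ 0.293 rad (16.8°). The total great-circle distance is δ·R ≈ 0.293 × 6371 ≈ 1869 km, so the target fraction is f = 1500/1869 ≈ 0.803.
Interpolate at f ≈ 0.803 with slerp weights a = sin((1−f)δ)/sin δ ≈ 0.200, b = sin(fδ)/sin δ ≈ 0.807.
p = a·p₁ + b·p₂ ≈ (-0.196, -0.555, -0.808); φ = arcsin(p_z) ≈ -53.93°, λ = atan2(p_y, p_x) ≈ -109.45°.

≈ lat -54°, lon -109°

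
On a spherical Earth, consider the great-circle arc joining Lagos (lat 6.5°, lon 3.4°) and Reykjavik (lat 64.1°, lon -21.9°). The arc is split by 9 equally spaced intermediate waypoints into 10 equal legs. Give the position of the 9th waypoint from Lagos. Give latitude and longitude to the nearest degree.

Write both endpoints as unit vectors p₁, p₂ with components (cos φ cos λ, cos φ sin λ, sin φ).
The central angle between the endpoints is δ = arccos(p₁·p₂) ≈ 1.054 rad (60.4°).
Interpolate at f = 9/10 with slerp weights a = sin((1−f)δ)/sin δ ≈ 0.121, b = sin(fδ)/sin δ ≈ 0.935.
p = a·p₁ + b·p₂ ≈ (0.499, -0.145, 0.854); φ = arcsin(p_z) ≈ 58.70°, λ = atan2(p_y, p_x) ≈ -16.22°.

≈ lat 59°, lon -16°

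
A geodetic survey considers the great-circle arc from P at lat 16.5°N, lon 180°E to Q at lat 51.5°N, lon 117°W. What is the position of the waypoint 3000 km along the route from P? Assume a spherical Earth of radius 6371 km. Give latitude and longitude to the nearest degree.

Write both endpoints as unit vectors p₁, p₂ with components (cos φ cos λ, cos φ sin λ, sin φ).
The central angle between the endpoints is δ = arccos(p₁·p₂) ≈ 1.055 rad (60.4°). The total great-circle distance is δ·R ≈ 1.055 × 6371 ≈ 6721 km, so the target fraction is f = 3000/6721 ≈ 0.446.
Interpolate at f ≈ 0.446 with slerp weights a = sin((1−f)δ)/sin δ ≈ 0.634, b = sin(fδ)/sin δ ≈ 0.522.
p = a·p₁ + b·p₂ ≈ (-0.755, -0.289, 0.588); φ = arcsin(p_z) ≈ 36.03°, λ = atan2(p_y, p_x) ≈ -159.04°.

≈ lat 36°N, lon 159°W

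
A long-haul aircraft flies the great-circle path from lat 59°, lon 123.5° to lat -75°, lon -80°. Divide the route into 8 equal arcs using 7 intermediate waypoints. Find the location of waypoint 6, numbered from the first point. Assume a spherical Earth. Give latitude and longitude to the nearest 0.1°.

≈ lat -59.5°, lon 157.3°

Write both endpoints as unit vectors p₁, p₂ with components (cos φ cos λ, cos φ sin λ, sin φ).
The central angle between the endpoints is δ = arccos(p₁·p₂) ≈ 2.825 rad (161.8°).
Interpolate at f = 6/8 with slerp weights a = sin((1−f)δ)/sin δ ≈ 2.082, b = sin(fδ)/sin δ ≈ 2.740.
p = a·p₁ + b·p₂ ≈ (-0.469, 0.196, -0.861); φ = arcsin(p_z) ≈ -59.46°, λ = atan2(p_y, p_x) ≈ 157.30°.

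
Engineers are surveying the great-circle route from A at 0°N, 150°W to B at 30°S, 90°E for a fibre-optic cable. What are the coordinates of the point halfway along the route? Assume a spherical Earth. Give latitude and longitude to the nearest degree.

≈ 28°S, 157°E

The haversine formula gives a central angle δ ≈ 2.019 rad (115.7°) between the endpoints.
Interpolate at f = 1/2 with slerp weights a = sin((1−f)δ)/sin δ ≈ 0.939, b = sin(fδ)/sin δ ≈ 0.939.
p = a·p₁ + b·p₂ ≈ (-0.813, 0.344, -0.470); φ = arcsin(p_z) ≈ -28.00°, λ = atan2(p_y, p_x) ≈ 157.09°.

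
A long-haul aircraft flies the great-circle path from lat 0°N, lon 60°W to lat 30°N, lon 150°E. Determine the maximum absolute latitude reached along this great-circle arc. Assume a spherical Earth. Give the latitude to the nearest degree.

≈ 49°N

The great circle lies in the plane with unit normal n̂ = (p₁ × p₂)/|p₁ × p₂|.
Here n̂_z ≈ -0.655; the vertex latitude is φ_max = arccos|n̂_z| ≈ 49.1°.
Check via Clairaut: cos φ_max = |cos φ₁| · sin C = cos(0.0°)·sin(40.9°) ≈ 0.655, again giving ≈ 49.1°.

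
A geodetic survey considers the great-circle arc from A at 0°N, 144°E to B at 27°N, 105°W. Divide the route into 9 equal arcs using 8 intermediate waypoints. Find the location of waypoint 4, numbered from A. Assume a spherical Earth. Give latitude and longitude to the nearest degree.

≈ 21°N, 171°W

Convert each endpoint to a unit vector on the sphere (x = cos φ cos λ, y = cos φ sin λ, z = sin φ).
The central angle between the endpoints is δ = arccos(p₁·p₂) ≈ 1.896 rad (108.6°).
Interpolate at f = 4/9 with slerp weights a = sin((1−f)δ)/sin δ ≈ 0.917, b = sin(fδ)/sin δ ≈ 0.788.
p = a·p₁ + b·p₂ ≈ (-0.924, -0.139, 0.358); φ = arcsin(p_z) ≈ 20.95°, λ = atan2(p_y, p_x) ≈ -171.45°.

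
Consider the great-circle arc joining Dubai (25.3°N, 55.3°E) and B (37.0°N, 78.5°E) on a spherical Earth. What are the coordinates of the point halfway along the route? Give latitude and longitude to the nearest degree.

≈ (32°N, 66°E)

The haversine formula gives a central angle δ ≈ 0.401 rad (23.0°) between the endpoints.
Interpolate at f = 1/2 with slerp weights a = sin((1−f)δ)/sin δ ≈ 0.510, b = sin(fδ)/sin δ ≈ 0.510.
p = a·p₁ + b·p₂ ≈ (0.344, 0.779, 0.525); φ = arcsin(p_z) ≈ 31.67°, λ = atan2(p_y, p_x) ≈ 66.17°.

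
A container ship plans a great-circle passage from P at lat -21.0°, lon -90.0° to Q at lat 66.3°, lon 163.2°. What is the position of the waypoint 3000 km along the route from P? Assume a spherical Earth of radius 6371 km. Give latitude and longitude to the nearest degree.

From cos δ = sin φ₁ sin φ₂ + cos φ₁ cos φ₂ cos Δλ, the central angle is δ ≈ 2.023 rad (115.9°). The total great-circle distance is δ·R ≈ 2.023 × 6371 ≈ 12886 km, so the target fraction is f = 3000/12886 ≈ 0.233.
Interpolate at f ≈ 0.233 with slerp weights a = sin((1−f)δ)/sin δ ≈ 1.111, b = sin(fδ)/sin δ ≈ 0.504.
p = a·p₁ + b·p₂ ≈ (-0.194, -0.979, 0.063); φ = arcsin(p_z) ≈ 3.64°, λ = atan2(p_y, p_x) ≈ -101.21°.

≈ lat 4°, lon -101°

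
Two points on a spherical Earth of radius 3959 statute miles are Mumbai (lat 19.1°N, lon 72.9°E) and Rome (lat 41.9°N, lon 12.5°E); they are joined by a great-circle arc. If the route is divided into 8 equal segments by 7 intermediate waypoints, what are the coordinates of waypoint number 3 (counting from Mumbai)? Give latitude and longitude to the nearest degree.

Convert each endpoint to a unit vector on the sphere (x = cos φ cos λ, y = cos φ sin λ, z = sin φ).
The central angle between the endpoints is δ = arccos(p₁·p₂) ≈ 0.969 rad (55.5°).
Interpolate at f = 3/8 with slerp weights a = sin((1−f)δ)/sin δ ≈ 0.691, b = sin(fδ)/sin δ ≈ 0.431.
p = a·p₁ + b·p₂ ≈ (0.505, 0.693, 0.514); φ = arcsin(p_z) ≈ 30.93°, λ = atan2(p_y, p_x) ≈ 53.91°.

≈ lat 31°N, lon 54°E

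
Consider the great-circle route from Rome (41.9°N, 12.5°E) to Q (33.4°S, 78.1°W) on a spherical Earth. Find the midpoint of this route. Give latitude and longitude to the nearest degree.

≈ (6°N, 36°W)

From cos δ = sin φ₁ sin φ₂ + cos φ₁ cos φ₂ cos Δλ, the central angle is δ ≈ 1.954 rad (112.0°).
Interpolate at f = 1/2 with slerp weights a = sin((1−f)δ)/sin δ ≈ 0.894, b = sin(fδ)/sin δ ≈ 0.894.
p = a·p₁ + b·p₂ ≈ (0.803, -0.586, 0.105); φ = arcsin(p_z) ≈ 6.02°, λ = atan2(p_y, p_x) ≈ -36.12°.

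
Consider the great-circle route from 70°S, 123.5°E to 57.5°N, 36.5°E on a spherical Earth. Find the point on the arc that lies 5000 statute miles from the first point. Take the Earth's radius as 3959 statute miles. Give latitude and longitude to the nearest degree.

≈ 7°S, 68°E

Convert each endpoint to a unit vector on the sphere (x = cos φ cos λ, y = cos φ sin λ, z = sin φ).
The central angle between the endpoints is δ = arccos(p₁·p₂) ≈ 2.470 rad (141.5°). The total great-circle distance is δ·R ≈ 2.470 × 3959 ≈ 9779 mi, so the target fraction is f = 5000/9779 ≈ 0.511.
Interpolate at f ≈ 0.511 with slerp weights a = sin((1−f)δ)/sin δ ≈ 1.502, b = sin(fδ)/sin δ ≈ 1.532.
p = a·p₁ + b·p₂ ≈ (0.378, 0.918, -0.120); φ = arcsin(p_z) ≈ -6.88°, λ = atan2(p_y, p_x) ≈ 67.62°.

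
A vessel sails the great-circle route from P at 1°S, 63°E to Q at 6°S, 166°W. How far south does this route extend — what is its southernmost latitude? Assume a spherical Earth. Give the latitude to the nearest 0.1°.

The great circle lies in the plane with unit normal n̂ = (p₁ × p₂)/|p₁ × p₂|.
Here n̂_z ≈ +0.988; the vertex latitude is φ_max = arccos|n̂_z| ≈ 8.8°.

≈ 8.8°S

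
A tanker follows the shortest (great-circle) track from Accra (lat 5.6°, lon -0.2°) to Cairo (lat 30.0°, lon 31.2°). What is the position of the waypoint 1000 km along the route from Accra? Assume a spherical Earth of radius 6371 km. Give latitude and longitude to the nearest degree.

≈ lat 12°, lon 6°

Write both endpoints as unit vectors p₁, p₂ with components (cos φ cos λ, cos φ sin λ, sin φ).
The central angle between the endpoints is δ = arccos(p₁·p₂) ≈ 0.669 rad (38.3°). The total great-circle distance is δ·R ≈ 0.669 × 6371 ≈ 4262 km, so the target fraction is f = 1000/4262 ≈ 0.235.
Interpolate at f ≈ 0.235 with slerp weights a = sin((1−f)δ)/sin δ ≈ 0.790, b = sin(fδ)/sin δ ≈ 0.252.
p = a·p₁ + b·p₂ ≈ (0.973, 0.110, 0.203); φ = arcsin(p_z) ≈ 11.72°, λ = atan2(p_y, p_x) ≈ 6.47°.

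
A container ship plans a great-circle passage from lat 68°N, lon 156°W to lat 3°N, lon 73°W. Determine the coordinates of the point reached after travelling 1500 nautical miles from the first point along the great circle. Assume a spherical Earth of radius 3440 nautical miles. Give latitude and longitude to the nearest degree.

The haversine formula gives a central angle δ ≈ 1.477 rad (84.6°) between the endpoints. The total great-circle distance is δ·R ≈ 1.477 × 3440 ≈ 5079 nmi, so the target fraction is f = 1500/5079 ≈ 0.295.
Interpolate at f ≈ 0.295 with slerp weights a = sin((1−f)δ)/sin δ ≈ 0.867, b = sin(fδ)/sin δ ≈ 0.424.
p = a·p₁ + b·p₂ ≈ (-0.173, -0.537, 0.826); φ = arcsin(p_z) ≈ 55.65°, λ = atan2(p_y, p_x) ≈ -107.82°.

≈ lat 56°N, lon 108°W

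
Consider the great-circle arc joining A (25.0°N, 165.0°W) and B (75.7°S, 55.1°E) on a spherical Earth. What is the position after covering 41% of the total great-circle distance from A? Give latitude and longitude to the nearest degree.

≈ (26°S, 175°W)

The haversine formula gives a central angle δ ≈ 2.190 rad (125.5°) between the endpoints.
Interpolate at f = 0.41 with slerp weights a = sin((1−f)δ)/sin δ ≈ 1.181, b = sin(fδ)/sin δ ≈ 0.961.
p = a·p₁ + b·p₂ ≈ (-0.898, -0.082, -0.432); φ = arcsin(p_z) ≈ -25.59°, λ = atan2(p_y, p_x) ≈ -174.76°.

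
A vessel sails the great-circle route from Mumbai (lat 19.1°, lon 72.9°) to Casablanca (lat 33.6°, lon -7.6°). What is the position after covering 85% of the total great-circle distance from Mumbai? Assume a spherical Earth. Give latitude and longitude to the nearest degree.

≈ lat 35°, lon 5°

The haversine formula gives a central angle δ ≈ 1.255 rad (71.9°) between the endpoints.
Interpolate at f = 0.85 with slerp weights a = sin((1−f)δ)/sin δ ≈ 0.197, b = sin(fδ)/sin δ ≈ 0.921.
p = a·p₁ + b·p₂ ≈ (0.815, 0.076, 0.574); φ = arcsin(p_z) ≈ 35.04°, λ = atan2(p_y, p_x) ≈ 5.35°.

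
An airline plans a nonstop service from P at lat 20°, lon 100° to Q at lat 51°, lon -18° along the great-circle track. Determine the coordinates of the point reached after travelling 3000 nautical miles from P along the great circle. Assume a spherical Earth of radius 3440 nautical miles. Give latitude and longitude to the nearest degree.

Write both endpoints as unit vectors p₁, p₂ with components (cos φ cos λ, cos φ sin λ, sin φ).
The central angle between the endpoints is δ = arccos(p₁·p₂) ≈ 1.583 rad (90.7°). The total great-circle distance is δ·R ≈ 1.583 × 3440 ≈ 5444 nmi, so the target fraction is f = 3000/5444 ≈ 0.551.
Interpolate at f ≈ 0.551 with slerp weights a = sin((1−f)δ)/sin δ ≈ 0.652, b = sin(fδ)/sin δ ≈ 0.766.
p = a·p₁ + b·p₂ ≈ (0.352, 0.455, 0.818); φ = arcsin(p_z) ≈ 54.90°, λ = atan2(p_y, p_x) ≈ 52.27°.

≈ lat 55°, lon 52°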